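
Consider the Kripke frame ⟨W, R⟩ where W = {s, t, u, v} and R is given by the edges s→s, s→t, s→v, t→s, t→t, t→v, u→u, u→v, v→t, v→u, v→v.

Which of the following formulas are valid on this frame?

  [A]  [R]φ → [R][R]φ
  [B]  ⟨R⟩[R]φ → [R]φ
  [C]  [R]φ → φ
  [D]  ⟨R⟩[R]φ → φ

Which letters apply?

R is reflexive: each world relates to itself.
R is not symmetric: s R v but not v R s.
R is not transitive: s R v and v R u but not s R u.
R is not euclidean: s R v and s R s but not v R s.
(A) [R]φ → [R][R]φ is axiom 4; it is valid on a frame exactly when R is transitive. R is not transitive, so not valid.
(B) ⟨R⟩[R]φ → [R]φ is the dual of axiom 5, which corresponds to the euclidean property. R is not euclidean — not valid.
(C) [R]φ → φ (axiom T) characterises the reflexive frames. R is reflexive — valid.
(D) ⟨R⟩[R]φ → φ (the dual of axiom B) characterises the symmetric frames. R is not symmetric — not valid.

C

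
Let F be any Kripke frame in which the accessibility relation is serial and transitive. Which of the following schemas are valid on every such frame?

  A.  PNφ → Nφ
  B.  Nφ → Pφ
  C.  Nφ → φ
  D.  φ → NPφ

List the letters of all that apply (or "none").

(A) PNφ → Nφ is the dual of axiom 5; it is valid on a frame exactly when R is euclidean. Such an R need not be euclidean, so not valid.
(B) axiom D: valid iff R is serial. Every such R is serial — valid.
(C) Nφ → φ (axiom T) characterises the reflexive frames. Such an R need not be reflexive — not valid.
(D) φ → NPφ (axiom B) characterises the symmetric frames. Such an R need not be symmetric — not valid.

B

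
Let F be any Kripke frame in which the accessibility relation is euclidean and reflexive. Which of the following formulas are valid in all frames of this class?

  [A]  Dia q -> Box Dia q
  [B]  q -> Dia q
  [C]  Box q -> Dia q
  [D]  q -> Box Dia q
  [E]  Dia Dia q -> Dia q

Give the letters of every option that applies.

A reflexive euclidean relation is also symmetric (from wRw and wRv the euclidean condition gives vRw) and hence transitive; it is an equivalence relation.
(A) Dia q -> Box Dia q is axiom 5; it is valid on a frame exactly when R is euclidean. Every such R is euclidean, so valid.
(B) q -> Dia q is the dual of axiom T, which corresponds to reflexivity. Every such R is reflexive — valid.
(C) axiom D: valid iff R is serial. Every such R is serial — valid.
(D) q -> Box Dia q is axiom B; it is valid on a frame exactly when R is symmetric. Every such R is symmetric, so valid.
(E) Dia Dia q -> Dia q is the dual of axiom 4; it is valid on a frame exactly when R is transitive. Every such R is transitive, so valid.

A, B, C, D, E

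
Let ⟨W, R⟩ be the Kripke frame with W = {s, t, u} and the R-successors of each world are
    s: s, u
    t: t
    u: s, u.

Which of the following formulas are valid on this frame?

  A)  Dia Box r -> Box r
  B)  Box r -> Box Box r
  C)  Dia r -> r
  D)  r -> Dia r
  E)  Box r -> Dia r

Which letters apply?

R is reflexive: each world relates to itself.
R is transitive: R is closed under composition.
R is euclidean: any two R-successors of the same world are R-related.
R is serial: every world has an R-successor.
R is not a subset of the identity: s R u with s ≠ u.
(A) the dual of axiom 5: valid iff R is euclidean. R is euclidean — valid.
(B) axiom 4: valid iff R is transitive. R is transitive — valid.
(C) Dia r -> r is valid only on frames where every R-edge is a self-loop. Here R ⊄ identity — not valid.
(D) r -> Dia r (the dual of axiom T) characterises the reflexive frames. R is reflexive — valid.
(E) axiom D: valid iff R is serial. R is serial — valid.

A, B, D, E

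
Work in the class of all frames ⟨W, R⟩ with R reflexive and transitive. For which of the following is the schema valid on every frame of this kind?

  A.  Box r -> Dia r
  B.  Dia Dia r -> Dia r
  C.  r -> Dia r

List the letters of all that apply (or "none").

A, B, C

Reflexive relations are serial.
(A) Box r -> Dia r (axiom D) characterises the serial frames. Every such R is serial — valid.
(B) Dia Dia r -> Dia r is the dual of axiom 4; it is valid on a frame exactly when R is transitive. Every such R is transitive, so valid.
(C) the dual of axiom T: valid iff R is reflexive. Every such R is reflexive — valid.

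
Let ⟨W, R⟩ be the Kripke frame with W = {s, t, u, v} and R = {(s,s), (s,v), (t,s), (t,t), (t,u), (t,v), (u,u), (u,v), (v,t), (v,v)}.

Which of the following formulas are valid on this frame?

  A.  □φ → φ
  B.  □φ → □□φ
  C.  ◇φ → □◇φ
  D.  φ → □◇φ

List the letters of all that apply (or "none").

R is reflexive: each world relates to itself.
R is not symmetric: s R v but not v R s.
R is not transitive: s R v and v R t but not s R t.
R is not euclidean: s R v and s R s but not v R s.
(A) axiom T: valid iff R is reflexive. R is reflexive — valid.
(B) □φ → □□φ is axiom 4; it is valid on a frame exactly when R is transitive. R is not transitive, so not valid.
(C) ◇φ → □◇φ is axiom 5; it is valid on a frame exactly when R is euclidean. R is not euclidean, so not valid.
(D) φ → □◇φ is axiom B; it is valid on a frame exactly when R is symmetric. R is not symmetric, so not valid.

A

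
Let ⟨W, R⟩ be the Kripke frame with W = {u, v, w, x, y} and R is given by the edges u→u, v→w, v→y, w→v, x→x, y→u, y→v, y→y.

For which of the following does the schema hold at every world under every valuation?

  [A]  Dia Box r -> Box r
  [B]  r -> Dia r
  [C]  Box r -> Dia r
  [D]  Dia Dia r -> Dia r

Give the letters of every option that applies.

R is not reflexive: not v R v.
R is not transitive: v R w and w R v but not v R v.
R is not euclidean: v R w and v R y but not w R y.
R is serial: every world has an R-successor.
(A) Dia Box r -> Box r is the dual of axiom 5; it is valid on a frame exactly when R is euclidean. R is not euclidean, so not valid.
(B) r -> Dia r (the dual of axiom T) characterises the reflexive frames. R is not reflexive — not valid.
(C) Box r -> Dia r is axiom D; it is valid on a frame exactly when R is serial. R is serial, so valid.
(D) the dual of axiom 4: valid iff R is transitive. R is not transitive — not valid.

C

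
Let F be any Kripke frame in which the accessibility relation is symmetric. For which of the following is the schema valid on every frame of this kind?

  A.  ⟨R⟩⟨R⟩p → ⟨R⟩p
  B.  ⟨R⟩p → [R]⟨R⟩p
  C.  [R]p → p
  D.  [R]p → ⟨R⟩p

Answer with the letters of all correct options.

(A) the dual of axiom 4: valid iff R is transitive. Such an R need not be transitive — not valid.
(B) ⟨R⟩p → [R]⟨R⟩p is axiom 5, which corresponds to the euclidean property. Such an R need not be euclidean — not valid.
(C) axiom T: valid iff R is reflexive. Such an R need not be reflexive — not valid.
(D) [R]p → ⟨R⟩p (axiom D) characterises the serial frames. Such an R need not be serial — not valid.

none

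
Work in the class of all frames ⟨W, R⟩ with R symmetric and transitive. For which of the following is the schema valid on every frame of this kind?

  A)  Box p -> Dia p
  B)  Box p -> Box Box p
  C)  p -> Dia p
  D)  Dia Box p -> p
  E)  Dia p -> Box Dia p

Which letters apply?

A symmetric transitive relation is euclidean (uRv and uRw give vRu by symmetry, then vRw by transitivity).
(A) Box p -> Dia p (axiom D) characterises the serial frames. Such an R need not be serial — not valid.
(B) Box p -> Box Box p (axiom 4) characterises the transitive frames. Every such R is transitive — valid.
(C) p -> Dia p is the dual of axiom T; it is valid on a frame exactly when R is reflexive. Such an R need not be reflexive, so not valid.
(D) the dual of axiom B: valid iff R is symmetric. Every such R is symmetric — valid.
(E) axiom 5: valid iff R is euclidean. Every such R is euclidean — valid.

B, D, E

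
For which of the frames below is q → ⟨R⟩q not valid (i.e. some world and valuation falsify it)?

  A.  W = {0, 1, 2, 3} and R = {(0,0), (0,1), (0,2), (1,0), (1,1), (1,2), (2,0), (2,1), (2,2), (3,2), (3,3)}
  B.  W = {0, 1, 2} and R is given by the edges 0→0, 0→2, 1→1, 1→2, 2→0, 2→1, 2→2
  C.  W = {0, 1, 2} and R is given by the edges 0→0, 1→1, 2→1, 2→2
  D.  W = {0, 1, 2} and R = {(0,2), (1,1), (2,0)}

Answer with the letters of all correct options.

The schema q → ⟨R⟩q is the dual of axiom T; it is valid on a frame iff R is reflexive.
(A) R is reflexive (each world relates to itself), so the schema is valid here.
(B) R is reflexive (each world relates to itself), so the schema is valid here.
(C) R is reflexive (each world relates to itself), so the schema is valid here.
(D) R is not reflexive (not 0 R 0), so the schema fails here.

D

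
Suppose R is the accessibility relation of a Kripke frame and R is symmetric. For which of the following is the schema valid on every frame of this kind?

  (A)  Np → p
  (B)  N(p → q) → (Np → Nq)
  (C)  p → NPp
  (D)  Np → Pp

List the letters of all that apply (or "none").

B, C

(A) Np → p is axiom T, which corresponds to reflexivity. Such an R need not be reflexive — not valid.
(B) N(p → q) → (Np → Nq) is the K axiom; it holds on all frames — valid.
(C) p → NPp is axiom B, which corresponds to symmetry. Every such R is symmetric — valid.
(D) Np → Pp is axiom D, which corresponds to seriality. Such an R need not be serial — not valid.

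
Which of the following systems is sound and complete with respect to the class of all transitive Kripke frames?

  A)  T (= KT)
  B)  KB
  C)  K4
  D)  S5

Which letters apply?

C

(A) T (= KT) is determined by the class of reflexive frames.
(B) KB is determined by the class of symmetric frames.
(C) K4 is determined by exactly this class.
(D) S5 is determined by the class of reflexive, symmetric, and transitive frames.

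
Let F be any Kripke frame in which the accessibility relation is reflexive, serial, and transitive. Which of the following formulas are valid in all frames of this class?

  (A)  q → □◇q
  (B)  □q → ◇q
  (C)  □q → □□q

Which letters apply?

B, C

(A) axiom B: valid iff R is symmetric. Such an R need not be symmetric — not valid.
(B) □q → ◇q is axiom D, which corresponds to seriality. Every such R is serial — valid.
(C) □q → □□q is axiom 4, which corresponds to transitivity. Every such R is transitive — valid.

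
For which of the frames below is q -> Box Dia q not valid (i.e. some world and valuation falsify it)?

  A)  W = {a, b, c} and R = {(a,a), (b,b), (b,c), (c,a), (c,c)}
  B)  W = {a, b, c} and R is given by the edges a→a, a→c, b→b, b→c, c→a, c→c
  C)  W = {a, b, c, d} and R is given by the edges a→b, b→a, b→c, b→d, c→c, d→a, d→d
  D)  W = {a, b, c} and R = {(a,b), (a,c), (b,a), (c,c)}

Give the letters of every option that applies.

The schema q -> Box Dia q is axiom B; it is valid on a frame iff R is symmetric.
(A) R is not symmetric (b R c but not c R b), so the schema fails here.
(B) R is not symmetric (b R c but not c R b), so the schema fails here.
(C) R is not symmetric (b R c but not c R b), so the schema fails here.
(D) R is not symmetric (a R c but not c R a), so the schema fails here.

A, B, C, D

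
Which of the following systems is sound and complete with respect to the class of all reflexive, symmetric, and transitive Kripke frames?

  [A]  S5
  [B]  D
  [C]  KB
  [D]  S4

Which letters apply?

A

(A) S5 is determined by exactly this class.
(B) D is determined by the class of serial frames.
(C) KB is determined by the class of symmetric frames.
(D) S4 is determined by the class of reflexive and transitive frames.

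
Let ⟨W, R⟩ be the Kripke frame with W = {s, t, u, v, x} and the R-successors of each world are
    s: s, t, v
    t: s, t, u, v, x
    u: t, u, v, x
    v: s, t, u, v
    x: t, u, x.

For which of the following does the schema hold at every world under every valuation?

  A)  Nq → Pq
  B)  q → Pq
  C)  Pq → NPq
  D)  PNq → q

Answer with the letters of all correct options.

R is reflexive: each world relates to itself.
R is symmetric: every R-edge is matched by its reverse.
R is not euclidean: t R s and t R u but not s R u.
R is serial: every world has an R-successor.
(A) Nq → Pq (axiom D) characterises the serial frames. R is serial — valid.
(B) q → Pq (the dual of axiom T) characterises the reflexive frames. R is reflexive — valid.
(C) Pq → NPq is axiom 5, which corresponds to the euclidean property. R is not euclidean — not valid.
(D) PNq → q (the dual of axiom B) characterises the symmetric frames. R is symmetric — valid.

A, B, D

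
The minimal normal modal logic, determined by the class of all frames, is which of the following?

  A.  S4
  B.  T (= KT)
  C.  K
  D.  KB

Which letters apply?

(A) S4 is determined by the class of reflexive and transitive frames.
(B) T (= KT) is determined by the class of reflexive frames.
(C) K is determined by exactly this class.
(D) KB is determined by the class of symmetric frames.

C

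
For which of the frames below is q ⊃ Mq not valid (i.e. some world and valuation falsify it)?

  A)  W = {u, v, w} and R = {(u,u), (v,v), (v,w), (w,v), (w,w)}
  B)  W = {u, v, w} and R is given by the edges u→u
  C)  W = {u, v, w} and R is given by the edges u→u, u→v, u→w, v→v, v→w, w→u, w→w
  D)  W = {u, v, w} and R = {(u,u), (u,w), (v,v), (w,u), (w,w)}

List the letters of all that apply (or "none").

B

The schema q ⊃ Mq is the dual of axiom T; it is valid on a frame iff R is reflexive.
(A) R is reflexive (each world relates to itself), so the schema is valid here.
(B) R is not reflexive (not v R v), so the schema fails here.
(C) R is reflexive (each world relates to itself), so the schema is valid here.
(D) R is reflexive (each world relates to itself), so the schema is valid here.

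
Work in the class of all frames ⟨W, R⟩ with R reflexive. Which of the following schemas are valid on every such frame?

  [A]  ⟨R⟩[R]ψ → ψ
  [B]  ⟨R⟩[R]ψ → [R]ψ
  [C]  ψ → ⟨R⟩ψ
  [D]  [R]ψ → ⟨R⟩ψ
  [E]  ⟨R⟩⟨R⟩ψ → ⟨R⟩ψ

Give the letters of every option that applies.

A reflexive relation is serial.
(A) ⟨R⟩[R]ψ → ψ is the dual of axiom B; it is valid on a frame exactly when R is symmetric. Such an R need not be symmetric, so not valid.
(B) ⟨R⟩[R]ψ → [R]ψ is the dual of axiom 5; it is valid on a frame exactly when R is euclidean. Such an R need not be euclidean, so not valid.
(C) the dual of axiom T: valid iff R is reflexive. Every such R is reflexive — valid.
(D) axiom D: valid iff R is serial. Every such R is serial — valid.
(E) the dual of axiom 4: valid iff R is transitive. Such an R need not be transitive — not valid.

C, D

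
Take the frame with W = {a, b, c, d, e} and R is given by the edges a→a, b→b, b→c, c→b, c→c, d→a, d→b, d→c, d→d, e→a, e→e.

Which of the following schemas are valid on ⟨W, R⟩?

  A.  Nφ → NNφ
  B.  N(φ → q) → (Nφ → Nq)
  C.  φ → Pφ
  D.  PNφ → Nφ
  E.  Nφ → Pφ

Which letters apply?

A, B, C, E

R is reflexive: each world relates to itself.
R is transitive: R is closed under composition.
R is not euclidean: d R a and d R b but not a R b.
R is serial: every world has an R-successor.
(A) Nφ → NNφ is axiom 4; it is valid on a frame exactly when R is transitive. R is transitive, so valid.
(B) N(φ → q) → (Nφ → Nq) is the K axiom; it holds on all frames — valid.
(C) the dual of axiom T: valid iff R is reflexive. R is reflexive — valid.
(D) PNφ → Nφ (the dual of axiom 5) characterises the euclidean frames. R is not euclidean — not valid.
(E) Nφ → Pφ is axiom D; it is valid on a frame exactly when R is serial. R is serial, so valid.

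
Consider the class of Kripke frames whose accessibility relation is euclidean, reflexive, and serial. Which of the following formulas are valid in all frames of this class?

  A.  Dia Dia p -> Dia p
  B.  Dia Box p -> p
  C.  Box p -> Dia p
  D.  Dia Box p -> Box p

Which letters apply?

A, B, C, D

A relation that is euclidean, reflexive, and serial is also symmetric and transitive.
(A) Dia Dia p -> Dia p (the dual of axiom 4) characterises the transitive frames. Every such R is transitive — valid.
(B) the dual of axiom B: valid iff R is symmetric. Every such R is symmetric — valid.
(C) Box p -> Dia p is axiom D, which corresponds to seriality. Every such R is serial — valid.
(D) Dia Box p -> Box p (the dual of axiom 5) characterises the euclidean frames. Every such R is euclidean — valid.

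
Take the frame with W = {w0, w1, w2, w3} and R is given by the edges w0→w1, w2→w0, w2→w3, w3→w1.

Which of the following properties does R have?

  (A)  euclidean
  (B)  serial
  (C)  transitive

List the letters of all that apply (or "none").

none

(A) not euclidean: w2 R w0 and w2 R w3 but not w0 R w3.
(B) not serial: w1 has no R-successor.
(C) not transitive: w2 R w0 and w0 R w1 but not w2 R w1.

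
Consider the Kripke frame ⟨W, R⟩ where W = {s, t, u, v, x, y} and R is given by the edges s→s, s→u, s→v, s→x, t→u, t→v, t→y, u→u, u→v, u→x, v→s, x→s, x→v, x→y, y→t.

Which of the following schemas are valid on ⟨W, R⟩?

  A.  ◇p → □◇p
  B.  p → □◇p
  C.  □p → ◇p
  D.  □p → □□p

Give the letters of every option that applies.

R is not symmetric: s R u but not u R s.
R is not transitive: s R x and x R y but not s R y.
R is not euclidean: s R u and s R s but not u R s.
R is serial: every world has an R-successor.
(A) axiom 5: valid iff R is euclidean. R is not euclidean — not valid.
(B) axiom B: valid iff R is symmetric. R is not symmetric — not valid.
(C) axiom D: valid iff R is serial. R is serial — valid.
(D) axiom 4: valid iff R is transitive. R is not transitive — not valid.

C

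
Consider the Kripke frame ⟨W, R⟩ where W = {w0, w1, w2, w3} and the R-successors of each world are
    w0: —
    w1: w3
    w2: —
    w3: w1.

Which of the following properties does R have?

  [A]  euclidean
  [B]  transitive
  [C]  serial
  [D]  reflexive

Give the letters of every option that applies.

none

(A) not euclidean: w1 R w3 and w1 R w3 but not w3 R w3.
(B) not transitive: w1 R w3 and w3 R w1 but not w1 R w1.
(C) not serial: w0 has no R-successor.
(D) not reflexive: not w0 R w0.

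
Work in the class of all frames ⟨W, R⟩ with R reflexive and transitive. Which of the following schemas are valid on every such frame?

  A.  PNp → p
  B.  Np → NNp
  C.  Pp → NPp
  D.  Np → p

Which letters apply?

B, D

Reflexive relations are serial.
(A) the dual of axiom B: valid iff R is symmetric. Such an R need not be symmetric — not valid.
(B) axiom 4: valid iff R is transitive. Every such R is transitive — valid.
(C) axiom 5: valid iff R is euclidean. Such an R need not be euclidean — not valid.
(D) Np → p (axiom T) characterises the reflexive frames. Every such R is reflexive — valid.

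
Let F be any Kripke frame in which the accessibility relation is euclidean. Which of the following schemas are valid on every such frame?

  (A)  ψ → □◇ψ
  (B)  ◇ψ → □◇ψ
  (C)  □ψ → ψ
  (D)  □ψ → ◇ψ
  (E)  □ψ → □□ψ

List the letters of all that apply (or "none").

(A) ψ → □◇ψ (axiom B) characterises the symmetric frames. Such an R need not be symmetric — not valid.
(B) ◇ψ → □◇ψ is axiom 5, which corresponds to the euclidean property. Every such R is euclidean — valid.
(C) axiom T: valid iff R is reflexive. Such an R need not be reflexive — not valid.
(D) □ψ → ◇ψ is axiom D, which corresponds to seriality. Such an R need not be serial — not valid.
(E) axiom 4: valid iff R is transitive. Such an R need not be transitive — not valid.

B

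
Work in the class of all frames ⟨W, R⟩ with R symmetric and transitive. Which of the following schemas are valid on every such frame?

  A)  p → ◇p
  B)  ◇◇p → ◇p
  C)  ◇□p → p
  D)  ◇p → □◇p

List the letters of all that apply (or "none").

A symmetric transitive relation is euclidean (uRv and uRw give vRu by symmetry, then vRw by transitivity).
(A) p → ◇p is the dual of axiom T; it is valid on a frame exactly when R is reflexive. Such an R need not be reflexive, so not valid.
(B) ◇◇p → ◇p is the dual of axiom 4; it is valid on a frame exactly when R is transitive. Every such R is transitive, so valid.
(C) the dual of axiom B: valid iff R is symmetric. Every such R is symmetric — valid.
(D) ◇p → □◇p (axiom 5) characterises the euclidean frames. Every such R is euclidean — valid.

B, C, D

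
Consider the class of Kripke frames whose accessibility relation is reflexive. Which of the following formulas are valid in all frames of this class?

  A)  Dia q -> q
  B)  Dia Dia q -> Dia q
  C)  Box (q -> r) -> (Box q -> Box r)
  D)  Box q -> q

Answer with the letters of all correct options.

C, D

A reflexive relation is serial.
(A) Dia q -> q is the converse of T; it holds exactly when R ⊆ identity. Such an R need not be a subset of the identity — not valid.
(B) Dia Dia q -> Dia q is the dual of axiom 4, which corresponds to transitivity. Such an R need not be transitive — not valid.
(C) Box (q -> r) -> (Box q -> Box r) is axiom K, valid on every Kripke frame — valid.
(D) Box q -> q is axiom T; it is valid on a frame exactly when R is reflexive. Every such R is reflexive, so valid.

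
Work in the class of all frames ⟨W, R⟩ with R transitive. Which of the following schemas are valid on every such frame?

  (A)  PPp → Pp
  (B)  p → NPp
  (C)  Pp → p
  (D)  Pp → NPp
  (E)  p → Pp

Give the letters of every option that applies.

(A) PPp → Pp (the dual of axiom 4) characterises the transitive frames. Every such R is transitive — valid.
(B) p → NPp is axiom B, which corresponds to symmetry. Such an R need not be symmetric — not valid.
(C) Pp → p is valid only on frames where every R-edge is a self-loop. Such an R need not be a subset of the identity — not valid.
(D) Pp → NPp (axiom 5) characterises the euclidean frames. Such an R need not be euclidean — not valid.
(E) p → Pp is the dual of axiom T, which corresponds to reflexivity. Such an R need not be reflexive — not valid.

A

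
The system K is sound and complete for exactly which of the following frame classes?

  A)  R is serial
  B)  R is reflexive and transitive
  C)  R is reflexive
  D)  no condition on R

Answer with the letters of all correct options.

D

(A) this class determines D, not K.
(B) this class determines S4, not K.
(C) this class determines T (= KT), not K.
(D) K is sound and complete for exactly this class.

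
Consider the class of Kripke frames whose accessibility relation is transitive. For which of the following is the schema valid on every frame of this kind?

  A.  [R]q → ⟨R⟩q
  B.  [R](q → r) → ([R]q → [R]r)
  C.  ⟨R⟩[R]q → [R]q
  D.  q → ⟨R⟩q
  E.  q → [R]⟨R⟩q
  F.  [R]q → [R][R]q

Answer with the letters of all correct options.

B, F

(A) [R]q → ⟨R⟩q is axiom D, which corresponds to seriality. Such an R need not be serial — not valid.
(B) this is just K, valid on every normal frame.
(C) ⟨R⟩[R]q → [R]q (the dual of axiom 5) characterises the euclidean frames. Such an R need not be euclidean — not valid.
(D) q → ⟨R⟩q is the dual of axiom T; it is valid on a frame exactly when R is reflexive. Such an R need not be reflexive, so not valid.
(E) q → [R]⟨R⟩q is axiom B, which corresponds to symmetry. Such an R need not be symmetric — not valid.
(F) axiom 4: valid iff R is transitive. Every such R is transitive — valid.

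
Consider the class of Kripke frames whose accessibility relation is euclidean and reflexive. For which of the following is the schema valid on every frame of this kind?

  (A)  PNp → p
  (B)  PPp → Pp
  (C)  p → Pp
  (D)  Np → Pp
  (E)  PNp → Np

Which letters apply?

A reflexive euclidean relation is also symmetric (from wRw and wRv the euclidean condition gives vRw) and hence transitive; it is an equivalence relation.
(A) PNp → p (the dual of axiom B) characterises the symmetric frames. Every such R is symmetric — valid.
(B) PPp → Pp is the dual of axiom 4, which corresponds to transitivity. Every such R is transitive — valid.
(C) p → Pp (the dual of axiom T) characterises the reflexive frames. Every such R is reflexive — valid.
(D) Np → Pp is axiom D; it is valid on a frame exactly when R is serial. Every such R is serial, so valid.
(E) PNp → Np (the dual of axiom 5) characterises the euclidean frames. Every such R is euclidean — valid.

A, B, C, D, E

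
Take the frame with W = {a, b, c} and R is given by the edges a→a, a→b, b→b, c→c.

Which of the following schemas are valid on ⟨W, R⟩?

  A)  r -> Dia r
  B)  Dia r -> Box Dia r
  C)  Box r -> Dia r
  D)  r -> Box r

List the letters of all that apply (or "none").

R is reflexive: each world relates to itself.
R is not euclidean: a R b and a R a but not b R a.
R is serial: every world has an R-successor.
R is not a subset of the identity: a R b with a ≠ b.
(A) r -> Dia r is the dual of axiom T; it is valid on a frame exactly when R is reflexive. R is reflexive, so valid.
(B) axiom 5: valid iff R is euclidean. R is not euclidean — not valid.
(C) Box r -> Dia r (axiom D) characterises the serial frames. R is serial — valid.
(D) r -> Box r is valid only on frames where every R-edge is a self-loop. Here R ⊄ identity — not valid.

A, C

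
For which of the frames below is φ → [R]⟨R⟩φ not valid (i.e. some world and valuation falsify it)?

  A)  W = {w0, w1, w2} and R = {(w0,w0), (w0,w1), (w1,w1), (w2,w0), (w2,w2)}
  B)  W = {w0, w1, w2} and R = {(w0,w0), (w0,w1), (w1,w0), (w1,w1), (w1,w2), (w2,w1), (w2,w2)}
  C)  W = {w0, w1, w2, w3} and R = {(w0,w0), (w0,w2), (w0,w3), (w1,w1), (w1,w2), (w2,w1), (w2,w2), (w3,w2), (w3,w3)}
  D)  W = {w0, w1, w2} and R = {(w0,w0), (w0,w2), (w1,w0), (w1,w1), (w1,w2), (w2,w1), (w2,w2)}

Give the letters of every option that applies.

The schema φ → [R]⟨R⟩φ is axiom B; it is valid on a frame iff R is symmetric.
(A) R is not symmetric (w0 R w1 but not w1 R w0), so the schema fails here.
(B) R is symmetric (every R-edge is matched by its reverse), so the schema is valid here.
(C) R is not symmetric (w0 R w2 but not w2 R w0), so the schema fails here.
(D) R is not symmetric (w0 R w2 but not w2 R w0), so the schema fails here.

A, C, D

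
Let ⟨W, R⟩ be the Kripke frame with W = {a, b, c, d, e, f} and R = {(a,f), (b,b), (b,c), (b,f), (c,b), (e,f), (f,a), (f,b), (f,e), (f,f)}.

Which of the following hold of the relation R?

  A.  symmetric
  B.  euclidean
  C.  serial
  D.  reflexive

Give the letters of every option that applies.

(A) symmetric: every R-edge is matched by its reverse.
(B) not euclidean: b R c and b R f but not c R f.
(C) not serial: d has no R-successor.
(D) not reflexive: not a R a.

A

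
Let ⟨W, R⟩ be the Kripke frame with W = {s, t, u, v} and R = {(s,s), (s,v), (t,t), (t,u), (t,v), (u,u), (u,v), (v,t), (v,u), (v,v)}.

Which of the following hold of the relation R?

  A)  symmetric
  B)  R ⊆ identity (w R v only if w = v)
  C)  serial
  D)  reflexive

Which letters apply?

(A) not symmetric: s R v but not v R s.
(B) not ⊆ identity: s R v with s ≠ v.
(C) serial: every world has an R-successor.
(D) reflexive: each world relates to itself.

C, D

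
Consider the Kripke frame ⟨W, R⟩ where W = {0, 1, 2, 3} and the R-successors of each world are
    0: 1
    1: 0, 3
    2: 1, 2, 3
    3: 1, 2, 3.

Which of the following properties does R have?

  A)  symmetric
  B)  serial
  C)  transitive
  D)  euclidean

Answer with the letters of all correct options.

B

(A) not symmetric: 2 R 1 but not 1 R 2.
(B) serial: every world has an R-successor.
(C) not transitive: 0 R 1 and 1 R 0 but not 0 R 0.
(D) not euclidean: 1 R 0 and 1 R 3 but not 0 R 3.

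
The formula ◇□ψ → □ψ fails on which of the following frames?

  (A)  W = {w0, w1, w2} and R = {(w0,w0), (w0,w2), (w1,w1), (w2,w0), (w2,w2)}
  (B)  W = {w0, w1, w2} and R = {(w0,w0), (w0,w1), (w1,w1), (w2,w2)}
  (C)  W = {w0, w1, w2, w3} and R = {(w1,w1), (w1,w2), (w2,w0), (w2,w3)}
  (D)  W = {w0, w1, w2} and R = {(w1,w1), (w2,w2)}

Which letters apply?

The schema ◇□ψ → □ψ is the dual of axiom 5; it is valid on a frame iff R is euclidean.
(A) R is euclidean (any two R-successors of the same world are R-related), so the schema is valid here.
(B) R is not euclidean (w0 R w1 and w0 R w0 but not w1 R w0), so the schema fails here.
(C) R is not euclidean (w1 R w2 and w1 R w1 but not w2 R w1), so the schema fails here.
(D) R is euclidean (any two R-successors of the same world are R-related), so the schema is valid here.

B, C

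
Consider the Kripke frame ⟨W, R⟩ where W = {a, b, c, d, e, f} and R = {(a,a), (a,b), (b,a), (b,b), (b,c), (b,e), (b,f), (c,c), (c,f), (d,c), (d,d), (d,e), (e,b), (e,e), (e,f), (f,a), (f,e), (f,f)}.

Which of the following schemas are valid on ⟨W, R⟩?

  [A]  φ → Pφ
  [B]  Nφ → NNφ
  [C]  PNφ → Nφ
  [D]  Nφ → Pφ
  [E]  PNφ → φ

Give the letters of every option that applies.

A, D

R is reflexive: each world relates to itself.
R is not symmetric: b R c but not c R b.
R is not transitive: a R b and b R c but not a R c.
R is not euclidean: b R a and b R c but not a R c.
R is serial: every world has an R-successor.
(A) φ → Pφ is the dual of axiom T; it is valid on a frame exactly when R is reflexive. R is reflexive, so valid.
(B) Nφ → NNφ is axiom 4; it is valid on a frame exactly when R is transitive. R is not transitive, so not valid.
(C) PNφ → Nφ (the dual of axiom 5) characterises the euclidean frames. R is not euclidean — not valid.
(D) axiom D: valid iff R is serial. R is serial — valid.
(E) PNφ → φ (the dual of axiom B) characterises the symmetric frames. R is not symmetric — not valid.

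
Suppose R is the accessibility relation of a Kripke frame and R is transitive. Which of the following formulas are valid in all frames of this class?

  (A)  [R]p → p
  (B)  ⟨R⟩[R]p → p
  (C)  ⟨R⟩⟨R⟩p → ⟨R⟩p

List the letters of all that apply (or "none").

(A) [R]p → p is axiom T; it is valid on a frame exactly when R is reflexive. Such an R need not be reflexive, so not valid.
(B) ⟨R⟩[R]p → p (the dual of axiom B) characterises the symmetric frames. Such an R need not be symmetric — not valid.
(C) ⟨R⟩⟨R⟩p → ⟨R⟩p is the dual of axiom 4, which corresponds to transitivity. Every such R is transitive — valid.

C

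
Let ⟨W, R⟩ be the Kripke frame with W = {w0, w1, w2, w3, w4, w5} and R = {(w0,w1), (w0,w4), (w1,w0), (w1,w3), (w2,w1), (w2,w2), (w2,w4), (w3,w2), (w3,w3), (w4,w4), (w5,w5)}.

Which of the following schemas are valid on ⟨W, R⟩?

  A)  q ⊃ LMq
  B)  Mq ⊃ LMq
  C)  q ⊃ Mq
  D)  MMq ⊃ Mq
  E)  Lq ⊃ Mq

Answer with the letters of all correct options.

E

R is not reflexive: not w0 R w0.
R is not symmetric: w0 R w4 but not w4 R w0.
R is not transitive: w0 R w1 and w1 R w0 but not w0 R w0.
R is not euclidean: w0 R w1 and w0 R w4 but not w1 R w4.
R is serial: every world has an R-successor.
(A) q ⊃ LMq is axiom B; it is valid on a frame exactly when R is symmetric. R is not symmetric, so not valid.
(B) Mq ⊃ LMq (axiom 5) characterises the euclidean frames. R is not euclidean — not valid.
(C) q ⊃ Mq is the dual of axiom T, which corresponds to reflexivity. R is not reflexive — not valid.
(D) MMq ⊃ Mq (the dual of axiom 4) characterises the transitive frames. R is not transitive — not valid.
(E) Lq ⊃ Mq (axiom D) characterises the serial frames. R is serial — valid.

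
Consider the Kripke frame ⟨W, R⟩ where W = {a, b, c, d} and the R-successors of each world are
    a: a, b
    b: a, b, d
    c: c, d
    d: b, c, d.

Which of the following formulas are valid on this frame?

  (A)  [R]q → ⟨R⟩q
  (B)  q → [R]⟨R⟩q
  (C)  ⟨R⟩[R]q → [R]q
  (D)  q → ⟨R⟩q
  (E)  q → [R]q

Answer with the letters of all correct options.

R is reflexive: each world relates to itself.
R is symmetric: every R-edge is matched by its reverse.
R is not euclidean: b R a and b R d but not a R d.
R is serial: every world has an R-successor.
R is not a subset of the identity: a R b with a ≠ b.
(A) [R]q → ⟨R⟩q is axiom D; it is valid on a frame exactly when R is serial. R is serial, so valid.
(B) q → [R]⟨R⟩q is axiom B, which corresponds to symmetry. R is symmetric — valid.
(C) ⟨R⟩[R]q → [R]q is the dual of axiom 5, which corresponds to the euclidean property. R is not euclidean — not valid.
(D) q → ⟨R⟩q (the dual of axiom T) characterises the reflexive frames. R is reflexive — valid.
(E) q → [R]q (equivalent to ◇p→p) corresponds to R being a subset of the identity. Here R ⊄ identity, so not valid.

A, B, D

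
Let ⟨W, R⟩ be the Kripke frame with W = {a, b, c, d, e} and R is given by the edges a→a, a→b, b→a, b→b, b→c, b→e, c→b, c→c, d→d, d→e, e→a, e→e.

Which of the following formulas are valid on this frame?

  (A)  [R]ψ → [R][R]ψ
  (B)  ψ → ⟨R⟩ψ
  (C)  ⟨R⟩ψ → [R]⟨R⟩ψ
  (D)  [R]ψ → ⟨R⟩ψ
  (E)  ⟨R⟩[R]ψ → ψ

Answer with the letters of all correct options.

R is reflexive: each world relates to itself.
R is not symmetric: b R e but not e R b.
R is not transitive: a R b and b R c but not a R c.
R is not euclidean: b R a and b R c but not a R c.
R is serial: every world has an R-successor.
(A) [R]ψ → [R][R]ψ (axiom 4) characterises the transitive frames. R is not transitive — not valid.
(B) ψ → ⟨R⟩ψ is the dual of axiom T; it is valid on a frame exactly when R is reflexive. R is reflexive, so valid.
(C) ⟨R⟩ψ → [R]⟨R⟩ψ is axiom 5; it is valid on a frame exactly when R is euclidean. R is not euclidean, so not valid.
(D) [R]ψ → ⟨R⟩ψ is axiom D; it is valid on a frame exactly when R is serial. R is serial, so valid.
(E) ⟨R⟩[R]ψ → ψ (the dual of axiom B) characterises the symmetric frames. R is not symmetric — not valid.

B, D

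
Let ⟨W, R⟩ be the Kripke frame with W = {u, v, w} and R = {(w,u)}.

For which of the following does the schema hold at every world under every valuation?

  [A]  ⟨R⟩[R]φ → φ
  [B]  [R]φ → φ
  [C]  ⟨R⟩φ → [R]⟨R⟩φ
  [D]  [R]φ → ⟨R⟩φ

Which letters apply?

R is not reflexive: not u R u.
R is not symmetric: w R u but not u R w.
R is not euclidean: w R u and w R u but not u R u.
R is not serial: u has no R-successor.
(A) ⟨R⟩[R]φ → φ (the dual of axiom B) characterises the symmetric frames. R is not symmetric — not valid.
(B) [R]φ → φ (axiom T) characterises the reflexive frames. R is not reflexive — not valid.
(C) ⟨R⟩φ → [R]⟨R⟩φ is axiom 5; it is valid on a frame exactly when R is euclidean. R is not euclidean, so not valid.
(D) [R]φ → ⟨R⟩φ (axiom D) characterises the serial frames. R is not serial — not valid.

none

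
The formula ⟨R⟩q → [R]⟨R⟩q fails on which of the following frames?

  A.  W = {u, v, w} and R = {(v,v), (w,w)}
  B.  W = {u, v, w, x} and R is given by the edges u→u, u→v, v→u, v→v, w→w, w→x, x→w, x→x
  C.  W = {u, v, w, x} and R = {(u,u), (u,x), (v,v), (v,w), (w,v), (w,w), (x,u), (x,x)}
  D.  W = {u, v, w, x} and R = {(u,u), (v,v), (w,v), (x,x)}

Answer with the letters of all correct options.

The schema ⟨R⟩q → [R]⟨R⟩q is axiom 5; it is valid on a frame iff R is euclidean.
(A) R is euclidean (any two R-successors of the same world are R-related), so the schema is valid here.
(B) R is euclidean (any two R-successors of the same world are R-related), so the schema is valid here.
(C) R is euclidean (any two R-successors of the same world are R-related), so the schema is valid here.
(D) R is euclidean (any two R-successors of the same world are R-related), so the schema is valid here.

none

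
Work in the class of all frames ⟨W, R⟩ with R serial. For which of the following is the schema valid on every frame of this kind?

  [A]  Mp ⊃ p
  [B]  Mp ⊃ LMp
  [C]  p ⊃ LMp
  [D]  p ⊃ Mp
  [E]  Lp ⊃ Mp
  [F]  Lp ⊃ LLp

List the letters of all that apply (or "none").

E

(A) Mp ⊃ p is valid only on frames where every R-edge is a self-loop. Such an R need not be a subset of the identity — not valid.
(B) Mp ⊃ LMp is axiom 5; it is valid on a frame exactly when R is euclidean. Such an R need not be euclidean, so not valid.
(C) p ⊃ LMp is axiom B, which corresponds to symmetry. Such an R need not be symmetric — not valid.
(D) p ⊃ Mp (the dual of axiom T) characterises the reflexive frames. Such an R need not be reflexive — not valid.
(E) Lp ⊃ Mp is axiom D; it is valid on a frame exactly when R is serial. Every such R is serial, so valid.
(F) Lp ⊃ LLp is axiom 4, which corresponds to transitivity. Such an R need not be transitive — not valid.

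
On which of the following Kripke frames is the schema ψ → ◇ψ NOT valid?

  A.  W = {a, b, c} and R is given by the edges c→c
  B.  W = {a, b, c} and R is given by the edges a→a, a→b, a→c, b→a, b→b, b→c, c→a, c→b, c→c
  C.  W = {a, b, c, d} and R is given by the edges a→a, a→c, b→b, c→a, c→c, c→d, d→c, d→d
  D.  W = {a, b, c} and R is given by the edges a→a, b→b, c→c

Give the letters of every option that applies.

The schema ψ → ◇ψ is the dual of axiom T; it is valid on a frame iff R is reflexive.
(A) R is not reflexive (not a R a), so the schema fails here.
(B) R is reflexive (each world relates to itself), so the schema is valid here.
(C) R is reflexive (each world relates to itself), so the schema is valid here.
(D) R is reflexive (each world relates to itself), so the schema is valid here.

A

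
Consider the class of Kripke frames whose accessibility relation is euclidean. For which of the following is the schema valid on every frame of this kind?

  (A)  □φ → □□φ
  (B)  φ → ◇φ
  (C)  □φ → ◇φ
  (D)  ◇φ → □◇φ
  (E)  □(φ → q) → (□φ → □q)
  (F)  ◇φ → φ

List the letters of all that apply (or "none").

(A) □φ → □□φ is axiom 4, which corresponds to transitivity. Such an R need not be transitive — not valid.
(B) φ → ◇φ (the dual of axiom T) characterises the reflexive frames. Such an R need not be reflexive — not valid.
(C) □φ → ◇φ is axiom D, which corresponds to seriality. Such an R need not be serial — not valid.
(D) ◇φ → □◇φ is axiom 5; it is valid on a frame exactly when R is euclidean. Every such R is euclidean, so valid.
(E) □(φ → q) → (□φ → □q) is axiom K, valid on every Kripke frame — valid.
(F) ◇φ → φ (the converse of T) corresponds to R being a subset of the identity. Such an R need not be a subset of the identity, so not valid.

D, E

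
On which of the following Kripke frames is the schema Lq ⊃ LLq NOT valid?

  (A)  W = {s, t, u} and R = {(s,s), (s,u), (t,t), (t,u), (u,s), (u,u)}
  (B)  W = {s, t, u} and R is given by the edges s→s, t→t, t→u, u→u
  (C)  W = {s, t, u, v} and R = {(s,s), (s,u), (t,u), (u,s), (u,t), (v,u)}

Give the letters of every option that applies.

The schema Lq ⊃ LLq is axiom 4; it is valid on a frame iff R is transitive.
(A) R is not transitive (t R u and u R s but not t R s), so the schema fails here.
(B) R is transitive (R is closed under composition), so the schema is valid here.
(C) R is not transitive (s R u and u R t but not s R t), so the schema fails here.

A, C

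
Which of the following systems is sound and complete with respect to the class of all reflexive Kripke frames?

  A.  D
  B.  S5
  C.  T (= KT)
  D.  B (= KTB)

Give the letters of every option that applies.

(A) D is determined by the class of serial frames.
(B) S5 is determined by the class of reflexive, symmetric, and transitive frames.
(C) T (= KT) is determined by exactly this class.
(D) B (= KTB) is determined by the class of reflexive and symmetric frames.

C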